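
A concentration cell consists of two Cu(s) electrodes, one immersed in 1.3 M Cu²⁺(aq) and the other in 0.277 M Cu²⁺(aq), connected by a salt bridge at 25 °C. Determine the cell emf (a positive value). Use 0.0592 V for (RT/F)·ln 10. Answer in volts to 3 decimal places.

For a concentration cell E°cell = 0, since both electrodes use the same couple.
The compartment with the higher Cu²⁺(aq) concentration (1.3 M) acts as the cathode; ions are reduced there and produced at the dilute (0.277 M) anode.
With n = 2, Ecell = −(0.0592/2)·log([dilute]/[conc]) = −(0.0592/2)·log(0.277/1.3) = +0.020 V.

0.020 V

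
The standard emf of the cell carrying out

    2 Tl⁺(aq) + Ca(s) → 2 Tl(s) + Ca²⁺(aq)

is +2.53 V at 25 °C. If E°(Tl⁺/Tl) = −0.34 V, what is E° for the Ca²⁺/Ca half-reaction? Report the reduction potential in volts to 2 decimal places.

In the reaction as written the Tl⁺/Tl couple is reduced (cathode) and Ca²⁺/Ca is oxidized (anode), so E°cell = E°(Tl⁺/Tl) − E°(Ca²⁺/Ca).
E°(Ca²⁺/Ca) = E°(cathode) − E°cell = −0.34 − (+2.53) = −2.87 V.

−2.87 V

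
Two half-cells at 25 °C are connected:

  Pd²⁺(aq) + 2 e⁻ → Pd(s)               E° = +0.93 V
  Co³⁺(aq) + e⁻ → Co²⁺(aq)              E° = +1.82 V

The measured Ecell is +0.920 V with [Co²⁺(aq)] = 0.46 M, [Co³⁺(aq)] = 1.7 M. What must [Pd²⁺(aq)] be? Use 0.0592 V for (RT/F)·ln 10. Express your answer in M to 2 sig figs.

1.3 M

The Co³⁺/Co²⁺ couple has the larger reduction potential, so it is the cathode: E°cell = +1.82 − (+0.93) = +0.89 V and n = 2.
Rearranging E = E° − (0.0592/n)·log Q gives log Q = 2(+0.89 − (+0.920))/0.0592 = −1.014.
Balancing electrons gives 2 Co³⁺(aq) + Pd(s) → 2 Co²⁺(aq) + Pd²⁺(aq); thus Q = ([Co²⁺(aq)]^2·[Pd²⁺(aq)]) / [Co³⁺(aq)]^2.
Substituting the known concentrations and solving, log [Pd²⁺(aq)] = 0.121 and [Pd²⁺(aq)] = 1.3 M.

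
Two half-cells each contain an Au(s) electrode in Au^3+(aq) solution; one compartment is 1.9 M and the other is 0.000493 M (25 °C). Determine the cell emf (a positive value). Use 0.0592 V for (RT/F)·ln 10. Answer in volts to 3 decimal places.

For a concentration cell E°cell = 0, since both electrodes use the same couple.
The compartment with the higher Au^3+(aq) concentration (1.9 M) acts as the cathode; ions are reduced there and produced at the dilute (0.000493 M) anode.
With n = 3, Ecell = −(0.0592/3)·log([dilute]/[conc]) = −(0.0592/3)·log(0.000493/1.9) = +0.071 V.

0.071 V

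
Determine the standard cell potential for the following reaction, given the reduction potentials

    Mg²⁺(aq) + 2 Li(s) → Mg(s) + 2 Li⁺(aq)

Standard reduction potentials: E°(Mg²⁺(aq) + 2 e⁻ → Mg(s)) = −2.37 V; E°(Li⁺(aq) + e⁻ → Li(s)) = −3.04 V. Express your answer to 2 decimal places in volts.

In the reaction as written, Mg²⁺(aq) is reduced (cathode) and Li⁺(aq) is produced by oxidation at the anode.
E°cell = E°(cathode) − E°(anode) = −2.37 − (−3.04) = +0.67 V.

+0.67 V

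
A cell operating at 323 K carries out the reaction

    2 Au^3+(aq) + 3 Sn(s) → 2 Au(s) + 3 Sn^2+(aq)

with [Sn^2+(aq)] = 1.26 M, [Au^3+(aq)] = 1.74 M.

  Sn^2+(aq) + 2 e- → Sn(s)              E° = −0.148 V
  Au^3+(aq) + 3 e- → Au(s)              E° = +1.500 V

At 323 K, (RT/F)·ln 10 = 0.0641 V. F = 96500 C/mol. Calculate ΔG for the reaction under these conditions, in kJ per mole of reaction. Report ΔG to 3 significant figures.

−955 kJ/mol

The standard cell potential is +1.500 − (−0.148) = +1.648 V, with n = 6 electrons in the balanced equation.
The reaction quotient is [Sn^2+(aq)]^3 / [Au^3+(aq)]^2 = 0.661; by Nernst, E = +1.648 − (0.0641/6)(−0.180) = +1.6499 V.
ΔG = −nFE = −(6)(96500)(+1.6499) J/mol = −955 kJ/mol.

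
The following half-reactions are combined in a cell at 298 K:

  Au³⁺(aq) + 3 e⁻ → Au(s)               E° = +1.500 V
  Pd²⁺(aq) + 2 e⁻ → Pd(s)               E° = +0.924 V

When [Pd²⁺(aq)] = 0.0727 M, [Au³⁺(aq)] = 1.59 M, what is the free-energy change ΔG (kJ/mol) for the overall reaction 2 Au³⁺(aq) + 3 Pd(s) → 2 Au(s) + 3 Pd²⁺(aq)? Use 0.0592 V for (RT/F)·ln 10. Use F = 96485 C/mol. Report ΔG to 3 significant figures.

With Au³⁺/Au reduced at the cathode, E°cell = +1.500 − (+0.924) = +0.576 V and n = 6.
Here Q = [Pd²⁺(aq)]^3 / [Au³⁺(aq)]^2 = 0.000152 (log Q = −3.818), giving E = +0.576 − (0.0592/6)·(−3.818) = +0.6137 V.
ΔG = −nFE = −(6)(96485)(+0.6137) J/mol = −355 kJ/mol.

−355 kJ/mol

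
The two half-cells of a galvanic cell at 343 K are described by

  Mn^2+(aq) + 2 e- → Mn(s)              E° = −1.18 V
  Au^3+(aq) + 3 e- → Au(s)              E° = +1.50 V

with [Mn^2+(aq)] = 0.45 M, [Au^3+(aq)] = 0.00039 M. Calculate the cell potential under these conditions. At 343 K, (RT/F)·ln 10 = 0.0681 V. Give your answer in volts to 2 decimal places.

Since E°(Au³⁺/Au) > E°(Mn²⁺/Mn), Au³⁺/Au serves as the cathode.
E°cell = +1.50 − (−1.18) = +2.68 V, with n = 6 electrons transferred.
The balanced reaction is 2 Au^3+(aq) + 3 Mn(s) → 2 Au(s) + 3 Mn^2+(aq), so Q = [Mn^2+(aq)]^3 / [Au^3+(aq)]^2 = 5.99×10^5 and log Q = 5.778.
By the Nernst equation, E = +2.68 − (0.0681/6)·(5.778) = +2.61 V.

+2.61 V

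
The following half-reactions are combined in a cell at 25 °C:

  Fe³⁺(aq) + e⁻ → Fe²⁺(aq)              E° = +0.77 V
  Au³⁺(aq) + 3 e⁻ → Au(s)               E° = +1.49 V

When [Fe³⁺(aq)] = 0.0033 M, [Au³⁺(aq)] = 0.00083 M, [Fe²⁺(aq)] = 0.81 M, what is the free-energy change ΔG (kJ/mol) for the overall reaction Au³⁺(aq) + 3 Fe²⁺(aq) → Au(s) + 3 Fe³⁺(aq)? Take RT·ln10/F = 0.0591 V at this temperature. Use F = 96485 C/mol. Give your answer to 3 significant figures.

−232 kJ/mol

The standard cell potential is +1.49 − (+0.77) = +0.72 V, with n = 3 electrons in the balanced equation.
Here Q = [Fe³⁺(aq)]^3 / ([Au³⁺(aq)]·[Fe²⁺(aq)]^3) = 8.15×10^−5 (log Q = −4.089), giving E = +0.72 − (0.0591/3)·(−4.089) = +0.8006 V.
Then ΔG = −nFE = −3 × 96485 × +0.8006 J/mol = −232 kJ/mol.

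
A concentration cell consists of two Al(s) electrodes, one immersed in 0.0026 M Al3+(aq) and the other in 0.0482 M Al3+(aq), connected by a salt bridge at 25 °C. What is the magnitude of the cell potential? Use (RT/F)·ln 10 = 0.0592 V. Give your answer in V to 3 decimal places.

0.025 V

For a concentration cell E°cell = 0, since both electrodes use the same couple.
The compartment with the higher Al3+(aq) concentration (0.0482 M) acts as the cathode; ions are reduced there and produced at the dilute (0.0026 M) anode.
With n = 3, Ecell = −(0.0592/3)·log([dilute]/[conc]) = −(0.0592/3)·log(0.0026/0.0482) = +0.025 V.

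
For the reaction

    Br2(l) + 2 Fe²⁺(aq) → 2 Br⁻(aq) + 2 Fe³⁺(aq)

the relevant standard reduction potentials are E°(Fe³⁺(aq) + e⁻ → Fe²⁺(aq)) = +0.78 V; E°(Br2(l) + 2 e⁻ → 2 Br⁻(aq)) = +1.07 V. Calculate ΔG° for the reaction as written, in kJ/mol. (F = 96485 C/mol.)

−56.0 kJ/mol

In the reaction as written Br2(l) is reduced, so the Br₂/Br⁻ couple is the cathode and Fe³⁺/Fe²⁺ is the anode.
E°cell = +1.07 − (+0.78) = +0.29 V; balancing electrons gives n = 2.
ΔG° = −nFE°cell = −(2)(96485)(+0.29) J/mol = −56.0 kJ/mol.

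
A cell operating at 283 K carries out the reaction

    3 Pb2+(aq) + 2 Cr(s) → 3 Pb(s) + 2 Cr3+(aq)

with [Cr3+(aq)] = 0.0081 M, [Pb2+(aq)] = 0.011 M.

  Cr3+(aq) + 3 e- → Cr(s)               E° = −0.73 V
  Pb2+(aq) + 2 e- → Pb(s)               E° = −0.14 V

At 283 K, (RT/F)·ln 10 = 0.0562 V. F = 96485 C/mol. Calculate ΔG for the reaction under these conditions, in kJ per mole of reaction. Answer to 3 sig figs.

−332 kJ/mol

E°cell = −0.14 − (−0.73) = +0.59 V; the balanced reaction transfers n = 6 electrons.
Q = [Cr3+(aq)]^2 / [Pb2+(aq)]^3 = 49.3, so log Q = 1.693 and E = +0.59 − (0.0562/6)(1.693) = +0.5741 V.
ΔG = −nFE = −(6)(96485)(+0.5741) J/mol = −332 kJ/mol.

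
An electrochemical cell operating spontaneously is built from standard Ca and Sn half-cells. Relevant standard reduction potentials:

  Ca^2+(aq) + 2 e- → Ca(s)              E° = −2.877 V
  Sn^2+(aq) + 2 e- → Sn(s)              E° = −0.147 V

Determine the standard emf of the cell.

+2.730 V

Of the two couples in this cell, the one with the more positive reduction potential is reduced at the cathode: here that is Sn²⁺/Sn (−0.147 V); Ca²⁺/Ca (−2.877 V) is the anode.
E°cell = E°(cathode) − E°(anode) = −0.147 − (−2.877) = +2.730 V.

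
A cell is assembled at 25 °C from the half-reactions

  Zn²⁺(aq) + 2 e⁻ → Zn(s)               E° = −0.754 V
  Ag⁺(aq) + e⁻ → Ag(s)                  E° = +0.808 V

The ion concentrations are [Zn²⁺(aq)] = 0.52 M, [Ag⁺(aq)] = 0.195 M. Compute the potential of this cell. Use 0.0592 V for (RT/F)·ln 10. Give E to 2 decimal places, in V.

Ag⁺/Ag is reduced (cathode, E° = +0.808 V) and Zn²⁺/Zn is oxidized (anode).
The standard potential is +0.808 − (−0.754) = +1.562 V and the balanced reaction transfers n = 2 electrons.
For the overall reaction 2 Ag⁺(aq) + Zn(s) → 2 Ag(s) + Zn²⁺(aq), Q = [Zn²⁺(aq)] / [Ag⁺(aq)]^2 = 13.7, giving log Q = 1.136.
By the Nernst equation, E = +1.562 − (0.0592/2)·(1.136) = +1.53 V.

+1.53 V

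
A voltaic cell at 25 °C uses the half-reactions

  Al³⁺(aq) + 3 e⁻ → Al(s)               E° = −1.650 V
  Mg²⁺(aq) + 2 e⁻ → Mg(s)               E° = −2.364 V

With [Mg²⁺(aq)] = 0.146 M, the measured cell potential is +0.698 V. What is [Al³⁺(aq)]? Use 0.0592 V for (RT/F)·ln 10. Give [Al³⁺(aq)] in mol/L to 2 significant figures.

The Al³⁺/Al couple has the larger reduction potential, so it is the cathode: E°cell = −1.650 − (−2.364) = +0.714 V and n = 6.
Since E = E° − (0.0592/n)·log Q, log Q = n(E° − E)/0.0592 = 1.622.
The balanced reaction is 2 Al³⁺(aq) + 3 Mg(s) → 2 Al(s) + 3 Mg²⁺(aq), so Q = [Mg²⁺(aq)]^3 / [Al³⁺(aq)]^2.
Solving for the unknown gives log [Al³⁺(aq)] = −2.064, so [Al³⁺(aq)] ≈ 0.0086 M.

0.0086 M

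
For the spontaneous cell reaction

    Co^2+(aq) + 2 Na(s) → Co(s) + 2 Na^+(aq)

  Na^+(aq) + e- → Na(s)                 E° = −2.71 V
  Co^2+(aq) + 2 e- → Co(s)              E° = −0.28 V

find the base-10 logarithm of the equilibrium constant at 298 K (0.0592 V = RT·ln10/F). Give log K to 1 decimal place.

The Co²⁺/Co couple is reduced (cathode); E°cell = −0.28 − (−2.71) = +2.43 V with n = 2.
At equilibrium E = 0, so log K = nE°cell / 0.0592 = (2)(+2.43) / 0.0592 = 82.1.

log K = 82.1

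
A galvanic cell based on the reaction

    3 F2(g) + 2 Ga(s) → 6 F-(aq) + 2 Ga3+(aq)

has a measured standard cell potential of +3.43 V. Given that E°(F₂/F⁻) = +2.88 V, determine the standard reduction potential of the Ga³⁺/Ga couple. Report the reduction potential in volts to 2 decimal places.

−0.55 V

In the reaction as written the F₂/F⁻ couple is reduced (cathode) and Ga³⁺/Ga is oxidized (anode), so E°cell = E°(F₂/F⁻) − E°(Ga³⁺/Ga).
E°(Ga³⁺/Ga) = E°(cathode) − E°cell = +2.88 − (+3.43) = −0.55 V.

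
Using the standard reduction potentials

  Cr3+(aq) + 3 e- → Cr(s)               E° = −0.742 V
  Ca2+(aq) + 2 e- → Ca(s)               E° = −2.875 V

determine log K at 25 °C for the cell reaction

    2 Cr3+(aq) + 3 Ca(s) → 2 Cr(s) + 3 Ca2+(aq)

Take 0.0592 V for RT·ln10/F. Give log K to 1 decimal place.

The Cr³⁺/Cr couple is reduced (cathode); E°cell = −0.742 − (−2.875) = +2.133 V with n = 6.
At equilibrium E = 0, so log K = nE°cell / 0.0592 = (6)(+2.133) / 0.0592 = 216.2.

log K = 216.2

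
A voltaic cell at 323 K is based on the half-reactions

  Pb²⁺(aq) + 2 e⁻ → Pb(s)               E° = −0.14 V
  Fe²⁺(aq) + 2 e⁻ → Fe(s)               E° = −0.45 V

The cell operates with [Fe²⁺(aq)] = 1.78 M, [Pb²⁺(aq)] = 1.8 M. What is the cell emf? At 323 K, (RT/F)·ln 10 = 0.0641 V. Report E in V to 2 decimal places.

+0.31 V

The Pb²⁺/Pb couple has the more positive E°, so it is the cathode; Fe²⁺/Fe is the anode.
E°cell = −0.14 − (−0.45) = +0.31 V, with n = 2 electrons transferred.
The balanced reaction is Pb²⁺(aq) + Fe(s) → Pb(s) + Fe²⁺(aq), so Q = [Fe²⁺(aq)] / [Pb²⁺(aq)] = 0.989 and log Q = −0.005.
E = E° − (0.0641/n)·log Q = +0.31 − (0.0641/2)(−0.005) = +0.31 V.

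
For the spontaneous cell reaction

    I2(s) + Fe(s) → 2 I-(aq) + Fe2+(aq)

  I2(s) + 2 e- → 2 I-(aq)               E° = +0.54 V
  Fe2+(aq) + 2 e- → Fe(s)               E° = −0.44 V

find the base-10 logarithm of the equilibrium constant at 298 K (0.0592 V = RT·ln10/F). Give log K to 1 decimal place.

The I₂/I⁻ couple is reduced (cathode); E°cell = +0.54 − (−0.44) = +0.98 V with n = 2.
At equilibrium E = 0, so log K = nE°cell / 0.0592 = (2)(+0.98) / 0.0592 = 33.1.

log K = 33.1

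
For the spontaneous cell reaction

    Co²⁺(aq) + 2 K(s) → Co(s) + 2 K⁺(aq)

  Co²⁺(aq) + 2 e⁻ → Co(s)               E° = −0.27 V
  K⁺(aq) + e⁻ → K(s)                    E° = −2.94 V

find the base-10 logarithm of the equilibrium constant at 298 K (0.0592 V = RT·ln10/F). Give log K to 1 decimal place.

The Co²⁺/Co couple is reduced (cathode); E°cell = −0.27 − (−2.94) = +2.67 V with n = 2.
At equilibrium E = 0, so log K = nE°cell / 0.0592 = (2)(+2.67) / 0.0592 = 90.2.

log K = 90.2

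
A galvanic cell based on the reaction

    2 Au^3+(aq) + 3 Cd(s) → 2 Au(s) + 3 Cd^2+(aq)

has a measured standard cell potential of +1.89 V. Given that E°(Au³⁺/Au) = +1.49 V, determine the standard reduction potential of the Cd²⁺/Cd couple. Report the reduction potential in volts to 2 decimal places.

In the reaction as written the Au³⁺/Au couple is reduced (cathode) and Cd²⁺/Cd is oxidized (anode), so E°cell = E°(Au³⁺/Au) − E°(Cd²⁺/Cd).
E°(Cd²⁺/Cd) = E°(cathode) − E°cell = +1.49 − (+1.89) = −0.40 V.

−0.40 V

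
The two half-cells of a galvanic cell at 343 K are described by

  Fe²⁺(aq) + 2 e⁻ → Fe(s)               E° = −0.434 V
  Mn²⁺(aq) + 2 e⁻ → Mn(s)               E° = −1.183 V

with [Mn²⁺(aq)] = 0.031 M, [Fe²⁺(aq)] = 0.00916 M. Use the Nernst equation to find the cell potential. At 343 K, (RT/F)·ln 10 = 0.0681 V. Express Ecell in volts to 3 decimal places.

The Fe²⁺/Fe couple has the more positive E°, so it is the cathode; Mn²⁺/Mn is the anode.
E°cell = −0.434 − (−1.183) = +0.749 V, with n = 2 electrons transferred.
Balancing gives Fe²⁺(aq) + Mn(s) → Fe(s) + Mn²⁺(aq); hence Q = [Mn²⁺(aq)] / [Fe²⁺(aq)] = 3.38 (log Q = 0.529).
By the Nernst equation, E = +0.749 − (0.0681/2)·(0.529) = +0.731 V.

+0.731 V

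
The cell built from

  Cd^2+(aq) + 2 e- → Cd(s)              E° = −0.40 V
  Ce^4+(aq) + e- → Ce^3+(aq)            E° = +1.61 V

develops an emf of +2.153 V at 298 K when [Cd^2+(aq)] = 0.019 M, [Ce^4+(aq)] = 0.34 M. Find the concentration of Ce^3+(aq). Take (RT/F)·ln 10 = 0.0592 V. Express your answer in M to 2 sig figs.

With Ce⁴⁺/Ce³⁺ at the cathode and Cd²⁺/Cd at the anode, E°cell = +1.61 − (−0.40) = +2.01 V (n = 2).
From the Nernst equation, log Q = n(E° − E)/0.0592 = 2·(+2.01 − (+2.153))/0.0592 = −4.831.
For 2 Ce^4+(aq) + Cd(s) → 2 Ce^3+(aq) + Cd^2+(aq), the reaction quotient is Q = ([Ce^3+(aq)]^2·[Cd^2+(aq)]) / [Ce^4+(aq)]^2.
Substituting the known concentrations and solving, log [Ce^3+(aq)] = −2.023 and [Ce^3+(aq)] = 0.0095 M.

0.0095 M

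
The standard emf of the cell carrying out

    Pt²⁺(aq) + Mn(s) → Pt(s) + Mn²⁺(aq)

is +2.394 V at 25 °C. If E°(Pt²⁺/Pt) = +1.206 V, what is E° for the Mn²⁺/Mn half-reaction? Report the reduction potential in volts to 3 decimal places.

−1.188 V

In the reaction as written the Pt²⁺/Pt couple is reduced (cathode) and Mn²⁺/Mn is oxidized (anode), so E°cell = E°(Pt²⁺/Pt) − E°(Mn²⁺/Mn).
E°(Mn²⁺/Mn) = E°(cathode) − E°cell = +1.206 − (+2.394) = −1.188 V.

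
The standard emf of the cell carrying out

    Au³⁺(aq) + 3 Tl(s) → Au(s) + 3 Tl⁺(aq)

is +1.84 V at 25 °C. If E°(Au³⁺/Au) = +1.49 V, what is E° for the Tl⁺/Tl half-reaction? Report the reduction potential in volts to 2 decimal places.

−0.35 V

In the reaction as written the Au³⁺/Au couple is reduced (cathode) and Tl⁺/Tl is oxidized (anode), so E°cell = E°(Au³⁺/Au) − E°(Tl⁺/Tl).
E°(Tl⁺/Tl) = E°(cathode) − E°cell = +1.49 − (+1.84) = −0.35 V.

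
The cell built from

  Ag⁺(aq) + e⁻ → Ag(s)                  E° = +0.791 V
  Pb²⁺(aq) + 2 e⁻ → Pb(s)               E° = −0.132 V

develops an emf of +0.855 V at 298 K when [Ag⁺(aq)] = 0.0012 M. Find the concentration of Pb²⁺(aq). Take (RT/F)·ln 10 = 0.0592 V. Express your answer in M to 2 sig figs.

0.00029 M

The Ag⁺/Ag couple has the larger reduction potential, so it is the cathode: E°cell = +0.791 − (−0.132) = +0.923 V and n = 2.
Since E = E° − (0.0592/n)·log Q, log Q = n(E° − E)/0.0592 = 2.297.
Balancing electrons gives 2 Ag⁺(aq) + Pb(s) → 2 Ag(s) + Pb²⁺(aq); thus Q = [Pb²⁺(aq)] / [Ag⁺(aq)]^2.
Substituting the known concentrations and solving, log [Pb²⁺(aq)] = −3.545 and [Pb²⁺(aq)] = 0.00029 M.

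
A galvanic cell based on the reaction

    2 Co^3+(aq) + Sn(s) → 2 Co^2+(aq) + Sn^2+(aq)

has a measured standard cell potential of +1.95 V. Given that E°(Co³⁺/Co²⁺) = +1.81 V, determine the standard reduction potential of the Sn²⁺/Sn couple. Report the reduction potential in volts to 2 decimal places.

−0.14 V

In the reaction as written the Co³⁺/Co²⁺ couple is reduced (cathode) and Sn²⁺/Sn is oxidized (anode), so E°cell = E°(Co³⁺/Co²⁺) − E°(Sn²⁺/Sn).
E°(Sn²⁺/Sn) = E°(cathode) − E°cell = +1.81 − (+1.95) = −0.14 V.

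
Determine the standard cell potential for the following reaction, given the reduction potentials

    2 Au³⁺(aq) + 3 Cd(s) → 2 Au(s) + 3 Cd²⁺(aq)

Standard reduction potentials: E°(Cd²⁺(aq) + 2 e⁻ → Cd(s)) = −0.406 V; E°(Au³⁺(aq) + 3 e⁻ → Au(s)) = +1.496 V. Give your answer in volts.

In the reaction as written, Au³⁺(aq) is reduced (cathode) and Cd²⁺(aq) is produced by oxidation at the anode.
E°cell = E°(cathode) − E°(anode) = +1.496 − (−0.406) = +1.902 V.
The positive value indicates the reaction is spontaneous as written.

+1.902 V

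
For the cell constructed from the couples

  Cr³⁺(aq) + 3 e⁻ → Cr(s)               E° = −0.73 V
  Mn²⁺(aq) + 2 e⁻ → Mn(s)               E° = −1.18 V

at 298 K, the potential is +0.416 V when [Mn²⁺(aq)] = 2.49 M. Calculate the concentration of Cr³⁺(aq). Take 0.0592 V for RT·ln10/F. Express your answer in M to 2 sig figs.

The Cr³⁺/Cr couple has the larger reduction potential, so it is the cathode: E°cell = −0.73 − (−1.18) = +0.45 V and n = 6.
From the Nernst equation, log Q = n(E° − E)/0.0592 = 6·(+0.45 − (+0.416))/0.0592 = 3.446.
Balancing electrons gives 2 Cr³⁺(aq) + 3 Mn(s) → 2 Cr(s) + 3 Mn²⁺(aq); thus Q = [Mn²⁺(aq)]^3 / [Cr³⁺(aq)]^2.
Substituting the known concentrations and solving, log [Cr³⁺(aq)] = −1.129 and [Cr³⁺(aq)] = 0.074 M.

0.074 M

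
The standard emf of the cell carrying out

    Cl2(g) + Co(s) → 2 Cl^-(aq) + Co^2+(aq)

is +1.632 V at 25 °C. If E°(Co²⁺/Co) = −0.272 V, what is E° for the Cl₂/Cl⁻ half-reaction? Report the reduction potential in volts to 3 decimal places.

In the reaction as written the Cl₂/Cl⁻ couple is reduced (cathode) and Co²⁺/Co is oxidized (anode), so E°cell = E°(Cl₂/Cl⁻) − E°(Co²⁺/Co).
E°(Cl₂/Cl⁻) = E°cell + E°(anode) = +1.632 + (−0.272) = +1.360 V.

+1.360 V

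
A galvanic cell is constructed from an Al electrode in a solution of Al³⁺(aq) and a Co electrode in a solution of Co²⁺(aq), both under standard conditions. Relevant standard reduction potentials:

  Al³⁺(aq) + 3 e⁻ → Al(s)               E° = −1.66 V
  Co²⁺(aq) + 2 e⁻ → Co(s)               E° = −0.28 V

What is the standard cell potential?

The Co²⁺/Co couple has the higher E°, so Co ion is reduced (cathode) and Al is oxidized (anode).
E°cell = E°(cathode) − E°(anode) = −0.28 − (−1.66) = +1.38 V.

+1.38 V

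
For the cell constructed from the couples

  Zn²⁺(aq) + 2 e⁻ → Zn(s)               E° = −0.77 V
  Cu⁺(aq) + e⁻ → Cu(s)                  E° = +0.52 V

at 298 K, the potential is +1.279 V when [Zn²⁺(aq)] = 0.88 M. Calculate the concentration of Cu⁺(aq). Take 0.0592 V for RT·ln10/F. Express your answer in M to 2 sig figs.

0.61 M

With Cu⁺/Cu at the cathode and Zn²⁺/Zn at the anode, E°cell = +0.52 − (−0.77) = +1.29 V (n = 2).
Since E = E° − (0.0592/n)·log Q, log Q = n(E° − E)/0.0592 = 0.372.
The balanced reaction is 2 Cu⁺(aq) + Zn(s) → 2 Cu(s) + Zn²⁺(aq), so Q = [Zn²⁺(aq)] / [Cu⁺(aq)]^2.
Solving for the unknown gives log [Cu⁺(aq)] = −0.214, so [Cu⁺(aq)] ≈ 0.61 M.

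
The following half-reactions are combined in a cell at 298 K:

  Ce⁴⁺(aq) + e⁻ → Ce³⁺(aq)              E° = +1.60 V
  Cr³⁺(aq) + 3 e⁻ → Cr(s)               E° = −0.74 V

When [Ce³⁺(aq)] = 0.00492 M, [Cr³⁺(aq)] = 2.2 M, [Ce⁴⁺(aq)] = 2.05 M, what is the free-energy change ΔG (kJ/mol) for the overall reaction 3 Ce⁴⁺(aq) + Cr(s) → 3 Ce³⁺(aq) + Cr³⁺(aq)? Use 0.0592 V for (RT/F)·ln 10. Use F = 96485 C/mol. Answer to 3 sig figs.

E°cell = +1.60 − (−0.74) = +2.34 V; the balanced reaction transfers n = 3 electrons.
The reaction quotient is ([Ce³⁺(aq)]^3·[Cr³⁺(aq)]) / [Ce⁴⁺(aq)]^3 = 3.04×10^−8; by Nernst, E = +2.34 − (0.0592/3)(−7.517) = +2.4883 V.
Then ΔG = −nFE = −3 × 96485 × +2.4883 J/mol = −720 kJ/mol.

−720 kJ/mol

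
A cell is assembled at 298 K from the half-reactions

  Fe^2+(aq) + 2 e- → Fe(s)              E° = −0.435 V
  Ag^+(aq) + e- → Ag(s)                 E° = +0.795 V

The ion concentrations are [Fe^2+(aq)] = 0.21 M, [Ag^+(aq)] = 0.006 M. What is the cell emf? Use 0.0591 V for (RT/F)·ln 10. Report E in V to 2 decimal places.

Ag⁺/Ag is reduced (cathode, E° = +0.795 V) and Fe²⁺/Fe is oxidized (anode).
The standard potential is +0.795 − (−0.435) = +1.230 V and the balanced reaction transfers n = 2 electrons.
The balanced reaction is 2 Ag^+(aq) + Fe(s) → 2 Ag(s) + Fe^2+(aq), so Q = [Fe^2+(aq)] / [Ag^+(aq)]^2 = 5.83×10^3 and log Q = 3.766.
By the Nernst equation, E = +1.230 − (0.0591/2)·(3.766) = +1.12 V.

+1.12 V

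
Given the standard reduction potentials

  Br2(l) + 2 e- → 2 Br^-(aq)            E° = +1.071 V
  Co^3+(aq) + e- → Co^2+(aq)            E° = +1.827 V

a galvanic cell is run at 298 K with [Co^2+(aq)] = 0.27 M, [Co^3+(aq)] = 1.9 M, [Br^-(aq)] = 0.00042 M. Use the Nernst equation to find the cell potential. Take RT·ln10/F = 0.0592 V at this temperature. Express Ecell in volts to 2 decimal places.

The Co³⁺/Co²⁺ couple has the more positive E°, so it is the cathode; Br₂/Br⁻ is the anode.
E°cell = E°cat − E°an = +1.827 − (+1.071) = +0.756 V; n = 2.
Balancing gives 2 Co^3+(aq) + 2 Br^-(aq) → 2 Co^2+(aq) + Br2(l); hence Q = [Co^2+(aq)]^2 / ([Co^3+(aq)]^2·[Br^-(aq)]^2) = 1.14×10^5 (log Q = 5.059).
E = E° − (0.0592/n)·log Q = +0.756 − (0.0592/2)(5.059) = +0.61 V.

+0.61 V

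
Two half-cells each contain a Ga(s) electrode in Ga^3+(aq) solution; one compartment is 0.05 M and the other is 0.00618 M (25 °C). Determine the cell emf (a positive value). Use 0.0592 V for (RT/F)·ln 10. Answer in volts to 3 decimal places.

For a concentration cell E°cell = 0, since both electrodes use the same couple.
The compartment with the higher Ga^3+(aq) concentration (0.05 M) acts as the cathode; ions are reduced there and produced at the dilute (0.00618 M) anode.
With n = 3, Ecell = −(0.0592/3)·log([dilute]/[conc]) = −(0.0592/3)·log(0.00618/0.05) = +0.018 V.

0.018 V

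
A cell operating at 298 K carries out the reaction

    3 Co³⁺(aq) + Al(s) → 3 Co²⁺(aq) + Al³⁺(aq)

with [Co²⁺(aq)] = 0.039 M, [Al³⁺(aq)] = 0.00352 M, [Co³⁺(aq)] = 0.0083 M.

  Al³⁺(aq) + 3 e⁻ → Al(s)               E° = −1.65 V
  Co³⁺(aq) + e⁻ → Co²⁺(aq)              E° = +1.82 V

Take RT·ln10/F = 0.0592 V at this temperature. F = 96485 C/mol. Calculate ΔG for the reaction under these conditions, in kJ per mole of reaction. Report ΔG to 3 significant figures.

−1010 kJ/mol

With Co³⁺/Co²⁺ reduced at the cathode, E°cell = +1.82 − (−1.65) = +3.47 V and n = 3.
The reaction quotient is ([Co²⁺(aq)]^3·[Al³⁺(aq)]) / [Co³⁺(aq)]^3 = 0.365; by Nernst, E = +3.47 − (0.0592/3)(−0.437) = +3.4786 V.
Finally ΔG = −nFE = −(3)(96485 C/mol)(+3.4786 V) = −1010 kJ/mol.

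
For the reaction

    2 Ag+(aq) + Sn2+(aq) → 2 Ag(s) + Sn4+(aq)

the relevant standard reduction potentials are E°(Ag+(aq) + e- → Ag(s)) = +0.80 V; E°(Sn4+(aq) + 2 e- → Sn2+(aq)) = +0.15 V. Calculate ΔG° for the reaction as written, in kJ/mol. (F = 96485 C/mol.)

In the reaction as written Ag+(aq) is reduced, so the Ag⁺/Ag couple is the cathode and Sn⁴⁺/Sn²⁺ is the anode.
E°cell = +0.80 − (+0.15) = +0.65 V; balancing electrons gives n = 2.
ΔG° = −nFE°cell = −(2)(96485)(+0.65) J/mol = −125 kJ/mol.

−125 kJ/mol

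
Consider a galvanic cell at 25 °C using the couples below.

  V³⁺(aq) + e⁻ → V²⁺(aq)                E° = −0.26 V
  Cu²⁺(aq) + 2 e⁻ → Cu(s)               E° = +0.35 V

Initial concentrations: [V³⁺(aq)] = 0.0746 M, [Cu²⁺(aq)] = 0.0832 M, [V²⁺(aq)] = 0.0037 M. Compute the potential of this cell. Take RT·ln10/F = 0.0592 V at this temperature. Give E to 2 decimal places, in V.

+0.50 V

Since E°(Cu²⁺/Cu) > E°(V³⁺/V²⁺), Cu²⁺/Cu serves as the cathode.
E°cell = E°cat − E°an = +0.35 − (−0.26) = +0.61 V; n = 2.
Balancing gives Cu²⁺(aq) + 2 V²⁺(aq) → Cu(s) + 2 V³⁺(aq); hence Q = [V³⁺(aq)]^2 / ([Cu²⁺(aq)]·[V²⁺(aq)]^2) = 4.89×10^3 (log Q = 3.689).
Applying E = E° − (RT ln10/nF)·log Q gives +0.61 − (0.0592/2)(3.689) = +0.50 V.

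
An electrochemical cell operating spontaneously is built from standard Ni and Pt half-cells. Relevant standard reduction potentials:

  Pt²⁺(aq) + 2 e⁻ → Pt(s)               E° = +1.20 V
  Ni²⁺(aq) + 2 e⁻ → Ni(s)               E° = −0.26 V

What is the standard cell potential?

The Pt²⁺/Pt couple has the higher E°, so Pt ion is reduced (cathode) and Ni is oxidized (anode).
E°cell = E°(cathode) − E°(anode) = +1.20 − (−0.26) = +1.46 V.

+1.46 V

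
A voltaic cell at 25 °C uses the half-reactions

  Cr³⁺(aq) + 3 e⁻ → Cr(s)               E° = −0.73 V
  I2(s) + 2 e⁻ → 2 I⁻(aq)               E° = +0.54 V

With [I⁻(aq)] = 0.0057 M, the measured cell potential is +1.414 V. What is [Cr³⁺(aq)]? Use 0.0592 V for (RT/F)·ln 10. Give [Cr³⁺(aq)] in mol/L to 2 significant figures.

The I₂/I⁻ couple has the larger reduction potential, so it is the cathode: E°cell = +0.54 − (−0.73) = +1.27 V and n = 6.
Since E = E° − (0.0592/n)·log Q, log Q = n(E° − E)/0.0592 = −14.595.
For 3 I2(s) + 2 Cr(s) → 6 I⁻(aq) + 2 Cr³⁺(aq), the reaction quotient is Q = [I⁻(aq)]^6·[Cr³⁺(aq)]^2.
Solving for the unknown gives log [Cr³⁺(aq)] = −0.565, so [Cr³⁺(aq)] ≈ 0.27 M.

0.27 M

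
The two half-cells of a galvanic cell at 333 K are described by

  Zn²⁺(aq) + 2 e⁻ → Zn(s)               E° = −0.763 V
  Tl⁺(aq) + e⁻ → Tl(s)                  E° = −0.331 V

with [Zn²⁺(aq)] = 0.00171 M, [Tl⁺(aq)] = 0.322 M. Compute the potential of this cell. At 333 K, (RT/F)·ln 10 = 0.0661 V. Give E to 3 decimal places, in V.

+0.491 V

The Tl⁺/Tl couple has the more positive E°, so it is the cathode; Zn²⁺/Zn is the anode.
E°cell = −0.331 − (−0.763) = +0.432 V, with n = 2 electrons transferred.
For the overall reaction 2 Tl⁺(aq) + Zn(s) → 2 Tl(s) + Zn²⁺(aq), Q = [Zn²⁺(aq)] / [Tl⁺(aq)]^2 = 0.0165, giving log Q = −1.783.
E = E° − (0.0661/n)·log Q = +0.432 − (0.0661/2)(−1.783) = +0.491 V.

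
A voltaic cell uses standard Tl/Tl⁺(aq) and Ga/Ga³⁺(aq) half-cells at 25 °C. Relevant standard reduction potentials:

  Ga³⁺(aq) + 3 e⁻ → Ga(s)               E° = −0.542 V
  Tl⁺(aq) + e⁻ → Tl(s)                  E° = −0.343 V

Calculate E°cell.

+0.199 V

Of the two couples in this cell, the one with the more positive reduction potential is reduced at the cathode: here that is Tl⁺/Tl (−0.343 V); Ga³⁺/Ga (−0.542 V) is the anode.
E°cell = E°(cathode) − E°(anode) = −0.343 − (−0.542) = +0.199 V.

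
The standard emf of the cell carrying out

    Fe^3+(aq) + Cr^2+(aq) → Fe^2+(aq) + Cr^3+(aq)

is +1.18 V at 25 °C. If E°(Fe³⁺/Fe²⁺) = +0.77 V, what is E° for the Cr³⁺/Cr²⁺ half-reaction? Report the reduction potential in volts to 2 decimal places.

In the reaction as written the Fe³⁺/Fe²⁺ couple is reduced (cathode) and Cr³⁺/Cr²⁺ is oxidized (anode), so E°cell = E°(Fe³⁺/Fe²⁺) − E°(Cr³⁺/Cr²⁺).
E°(Cr³⁺/Cr²⁺) = E°(cathode) − E°cell = +0.77 − (+1.18) = −0.41 V.

−0.41 V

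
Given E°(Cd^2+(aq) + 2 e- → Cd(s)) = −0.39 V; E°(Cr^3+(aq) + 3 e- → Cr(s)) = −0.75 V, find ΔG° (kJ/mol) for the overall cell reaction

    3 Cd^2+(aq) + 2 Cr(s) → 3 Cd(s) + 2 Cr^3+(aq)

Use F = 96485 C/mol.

−208 kJ/mol

In the reaction as written Cd^2+(aq) is reduced, so the Cd²⁺/Cd couple is the cathode and Cr³⁺/Cr is the anode.
E°cell = −0.39 − (−0.75) = +0.36 V; balancing electrons gives n = 6.
ΔG° = −nFE°cell = −(6)(96485)(+0.36) J/mol = −208 kJ/mol.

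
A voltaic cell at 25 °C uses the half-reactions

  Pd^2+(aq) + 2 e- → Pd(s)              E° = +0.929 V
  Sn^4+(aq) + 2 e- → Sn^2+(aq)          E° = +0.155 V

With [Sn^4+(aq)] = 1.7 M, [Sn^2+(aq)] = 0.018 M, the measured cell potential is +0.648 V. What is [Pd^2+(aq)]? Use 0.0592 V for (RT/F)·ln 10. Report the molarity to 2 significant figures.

With Pd²⁺/Pd at the cathode and Sn⁴⁺/Sn²⁺ at the anode, E°cell = +0.929 − (+0.155) = +0.774 V (n = 2).
Rearranging E = E° − (0.0592/n)·log Q gives log Q = 2(+0.774 − (+0.648))/0.0592 = 4.257.
For Pd^2+(aq) + Sn^2+(aq) → Pd(s) + Sn^4+(aq), the reaction quotient is Q = [Sn^4+(aq)] / ([Pd^2+(aq)]·[Sn^2+(aq)]).
Solving for the unknown gives log [Pd^2+(aq)] = −2.282, so [Pd^2+(aq)] ≈ 0.0052 M.

0.0052 M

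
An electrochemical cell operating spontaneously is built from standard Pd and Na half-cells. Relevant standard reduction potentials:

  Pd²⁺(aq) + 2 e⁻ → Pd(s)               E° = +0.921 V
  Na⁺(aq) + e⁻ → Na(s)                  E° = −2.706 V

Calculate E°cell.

The Pd²⁺/Pd couple has the higher E°, so Pd ion is reduced (cathode) and Na is oxidized (anode).
E°cell = E°(cathode) − E°(anode) = +0.921 − (−2.706) = +3.627 V.

+3.627 V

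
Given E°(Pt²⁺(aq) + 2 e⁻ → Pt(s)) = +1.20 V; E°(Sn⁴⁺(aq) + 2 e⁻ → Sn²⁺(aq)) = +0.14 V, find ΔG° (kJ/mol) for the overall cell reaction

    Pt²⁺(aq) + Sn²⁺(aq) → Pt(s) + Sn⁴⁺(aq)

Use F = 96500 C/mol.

In the reaction as written Pt²⁺(aq) is reduced, so the Pt²⁺/Pt couple is the cathode and Sn⁴⁺/Sn²⁺ is the anode.
E°cell = +1.20 − (+0.14) = +1.06 V; balancing electrons gives n = 2.
ΔG° = −nFE°cell = −(2)(96500)(+1.06) J/mol = −205 kJ/mol.

−205 kJ/mol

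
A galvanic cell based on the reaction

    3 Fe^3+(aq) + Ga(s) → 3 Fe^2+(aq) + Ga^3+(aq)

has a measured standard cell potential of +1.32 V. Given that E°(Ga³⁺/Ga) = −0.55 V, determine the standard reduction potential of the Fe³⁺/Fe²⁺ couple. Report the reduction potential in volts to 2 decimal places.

+0.77 V

In the reaction as written the Fe³⁺/Fe²⁺ couple is reduced (cathode) and Ga³⁺/Ga is oxidized (anode), so E°cell = E°(Fe³⁺/Fe²⁺) − E°(Ga³⁺/Ga).
E°(Fe³⁺/Fe²⁺) = E°cell + E°(anode) = +1.32 + (−0.55) = +0.77 V.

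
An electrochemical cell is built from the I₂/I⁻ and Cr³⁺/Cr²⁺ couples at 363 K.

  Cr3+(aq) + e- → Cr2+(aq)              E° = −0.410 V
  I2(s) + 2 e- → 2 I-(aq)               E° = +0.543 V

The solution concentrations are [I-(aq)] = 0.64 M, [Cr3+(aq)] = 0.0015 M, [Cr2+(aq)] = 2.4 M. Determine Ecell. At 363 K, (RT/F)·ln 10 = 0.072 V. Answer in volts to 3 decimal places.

I₂/I⁻ is reduced (cathode, E° = +0.543 V) and Cr³⁺/Cr²⁺ is oxidized (anode).
E°cell = +0.543 − (−0.410) = +0.953 V, with n = 2 electrons transferred.
For the overall reaction I2(s) + 2 Cr2+(aq) → 2 I-(aq) + 2 Cr3+(aq), Q = ([I-(aq)]^2·[Cr3+(aq)]^2) / [Cr2+(aq)]^2 = 1.6×10^−7, giving log Q = −6.796.
By the Nernst equation, E = +0.953 − (0.072/2)·(−6.796) = +1.198 V.

+1.198 V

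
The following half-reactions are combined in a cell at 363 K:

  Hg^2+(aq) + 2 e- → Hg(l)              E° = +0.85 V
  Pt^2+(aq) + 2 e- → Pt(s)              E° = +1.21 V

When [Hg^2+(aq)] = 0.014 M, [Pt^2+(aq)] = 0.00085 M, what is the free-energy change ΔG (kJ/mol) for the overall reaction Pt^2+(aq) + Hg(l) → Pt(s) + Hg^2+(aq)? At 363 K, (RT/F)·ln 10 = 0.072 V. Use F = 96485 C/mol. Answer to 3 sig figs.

−61.0 kJ/mol

The standard cell potential is +1.21 − (+0.85) = +0.36 V, with n = 2 electrons in the balanced equation.
Q = [Hg^2+(aq)] / [Pt^2+(aq)] = 16.5, so log Q = 1.217 and E = +0.36 − (0.072/2)(1.217) = +0.3162 V.
Then ΔG = −nFE = −2 × 96485 × +0.3162 J/mol = −61.0 kJ/mol.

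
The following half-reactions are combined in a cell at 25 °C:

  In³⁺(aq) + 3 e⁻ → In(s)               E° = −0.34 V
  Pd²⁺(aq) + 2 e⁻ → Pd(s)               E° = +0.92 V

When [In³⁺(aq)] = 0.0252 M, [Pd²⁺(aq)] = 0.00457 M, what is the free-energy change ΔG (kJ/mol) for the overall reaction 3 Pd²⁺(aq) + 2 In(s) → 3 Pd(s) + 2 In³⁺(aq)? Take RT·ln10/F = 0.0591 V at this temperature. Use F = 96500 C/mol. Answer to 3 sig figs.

The standard cell potential is +0.92 − (−0.34) = +1.26 V, with n = 6 electrons in the balanced equation.
Q = [In³⁺(aq)]^2 / [Pd²⁺(aq)]^3 = 6.65×10^3, so log Q = 3.823 and E = +1.26 − (0.0591/6)(3.823) = +1.2223 V.
Then ΔG = −nFE = −6 × 96500 × +1.2223 J/mol = −708 kJ/mol.

−708 kJ/mol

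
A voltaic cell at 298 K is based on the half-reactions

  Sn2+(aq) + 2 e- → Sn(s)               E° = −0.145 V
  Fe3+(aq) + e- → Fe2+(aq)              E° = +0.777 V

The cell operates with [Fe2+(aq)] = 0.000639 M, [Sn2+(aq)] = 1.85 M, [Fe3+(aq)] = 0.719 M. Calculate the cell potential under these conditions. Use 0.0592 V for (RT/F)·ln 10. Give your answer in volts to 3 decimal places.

+1.095 V

Fe³⁺/Fe²⁺ is reduced (cathode, E° = +0.777 V) and Sn²⁺/Sn is oxidized (anode).
The standard potential is +0.777 − (−0.145) = +0.922 V and the balanced reaction transfers n = 2 electrons.
Balancing gives 2 Fe3+(aq) + Sn(s) → 2 Fe2+(aq) + Sn2+(aq); hence Q = ([Fe2+(aq)]^2·[Sn2+(aq)]) / [Fe3+(aq)]^2 = 1.46×10^−6 (log Q = −5.835).
E = E° − (0.0592/n)·log Q = +0.922 − (0.0592/2)(−5.835) = +1.095 V.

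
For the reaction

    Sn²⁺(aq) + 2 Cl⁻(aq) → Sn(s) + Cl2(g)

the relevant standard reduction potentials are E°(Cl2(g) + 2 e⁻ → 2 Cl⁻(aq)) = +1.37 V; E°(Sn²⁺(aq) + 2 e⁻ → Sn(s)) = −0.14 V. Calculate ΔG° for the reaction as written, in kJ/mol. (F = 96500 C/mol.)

+291 kJ/mol

In the reaction as written Sn²⁺(aq) is reduced, so the Sn²⁺/Sn couple is the cathode and Cl₂/Cl⁻ is the anode.
E°cell = −0.14 − (+1.37) = −1.51 V; balancing electrons gives n = 2.
ΔG° = −nFE°cell = −(2)(96500)(−1.51) J/mol = +291 kJ/mol.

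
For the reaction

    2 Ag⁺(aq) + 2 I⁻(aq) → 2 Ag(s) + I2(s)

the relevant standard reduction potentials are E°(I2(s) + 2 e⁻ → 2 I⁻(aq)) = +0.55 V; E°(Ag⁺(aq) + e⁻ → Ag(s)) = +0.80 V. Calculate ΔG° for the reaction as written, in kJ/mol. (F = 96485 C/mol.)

In the reaction as written Ag⁺(aq) is reduced, so the Ag⁺/Ag couple is the cathode and I₂/I⁻ is the anode.
E°cell = +0.80 − (+0.55) = +0.25 V; balancing electrons gives n = 2.
ΔG° = −nFE°cell = −(2)(96485)(+0.25) J/mol = −48.2 kJ/mol.

−48.2 kJ/mol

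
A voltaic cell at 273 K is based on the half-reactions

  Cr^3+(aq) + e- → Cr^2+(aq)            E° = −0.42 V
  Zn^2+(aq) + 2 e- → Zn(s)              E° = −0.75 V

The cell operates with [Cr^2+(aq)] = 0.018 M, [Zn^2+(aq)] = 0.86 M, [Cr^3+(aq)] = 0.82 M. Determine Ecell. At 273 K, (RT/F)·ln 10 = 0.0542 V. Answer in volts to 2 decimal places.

Since E°(Cr³⁺/Cr²⁺) > E°(Zn²⁺/Zn), Cr³⁺/Cr²⁺ serves as the cathode.
E°cell = E°cat − E°an = −0.42 − (−0.75) = +0.33 V; n = 2.
Balancing gives 2 Cr^3+(aq) + Zn(s) → 2 Cr^2+(aq) + Zn^2+(aq); hence Q = ([Cr^2+(aq)]^2·[Zn^2+(aq)]) / [Cr^3+(aq)]^2 = 0.000414 (log Q = −3.383).
E = E° − (0.0542/n)·log Q = +0.33 − (0.0542/2)(−3.383) = +0.42 V.

+0.42 V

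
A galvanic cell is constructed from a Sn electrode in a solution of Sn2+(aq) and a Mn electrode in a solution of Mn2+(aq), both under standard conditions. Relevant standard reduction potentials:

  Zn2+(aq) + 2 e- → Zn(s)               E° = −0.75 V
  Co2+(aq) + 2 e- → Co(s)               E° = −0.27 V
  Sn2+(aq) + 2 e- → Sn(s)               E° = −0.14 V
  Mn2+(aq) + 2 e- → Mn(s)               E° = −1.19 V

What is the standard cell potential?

The Sn²⁺/Sn couple has the higher E°, so Sn ion is reduced (cathode) and Mn is oxidized (anode).
E°cell = E°(cathode) − E°(anode) = −0.14 − (−1.19) = +1.05 V.

+1.05 V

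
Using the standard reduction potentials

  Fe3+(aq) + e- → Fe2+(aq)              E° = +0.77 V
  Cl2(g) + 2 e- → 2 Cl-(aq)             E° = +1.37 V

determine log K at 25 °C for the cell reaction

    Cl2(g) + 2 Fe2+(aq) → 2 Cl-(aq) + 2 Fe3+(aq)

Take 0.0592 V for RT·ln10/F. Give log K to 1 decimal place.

log K = 20.3

The Cl₂/Cl⁻ couple is reduced (cathode); E°cell = +1.37 − (+0.77) = +0.60 V with n = 2.
At equilibrium E = 0, so log K = nE°cell / 0.0592 = (2)(+0.60) / 0.0592 = 20.3.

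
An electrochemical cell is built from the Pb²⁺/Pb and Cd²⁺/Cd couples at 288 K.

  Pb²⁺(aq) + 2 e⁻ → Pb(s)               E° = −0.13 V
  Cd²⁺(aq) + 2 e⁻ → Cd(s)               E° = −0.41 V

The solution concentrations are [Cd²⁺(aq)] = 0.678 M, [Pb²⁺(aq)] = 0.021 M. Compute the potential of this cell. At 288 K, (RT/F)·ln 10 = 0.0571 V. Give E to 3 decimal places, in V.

+0.237 V

Since E°(Pb²⁺/Pb) > E°(Cd²⁺/Cd), Pb²⁺/Pb serves as the cathode.
E°cell = −0.13 − (−0.41) = +0.28 V, with n = 2 electrons transferred.
The balanced reaction is Pb²⁺(aq) + Cd(s) → Pb(s) + Cd²⁺(aq), so Q = [Cd²⁺(aq)] / [Pb²⁺(aq)] = 32.3 and log Q = 1.509.
Applying E = E° − (RT ln10/nF)·log Q gives +0.28 − (0.0571/2)(1.509) = +0.237 V.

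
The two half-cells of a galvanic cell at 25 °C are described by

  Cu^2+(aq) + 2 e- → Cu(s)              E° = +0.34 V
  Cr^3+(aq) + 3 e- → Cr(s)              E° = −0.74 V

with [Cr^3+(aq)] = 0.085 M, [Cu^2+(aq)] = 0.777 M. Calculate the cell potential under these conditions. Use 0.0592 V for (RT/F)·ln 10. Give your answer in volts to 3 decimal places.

The Cu²⁺/Cu couple has the more positive E°, so it is the cathode; Cr³⁺/Cr is the anode.
The standard potential is +0.34 − (−0.74) = +1.08 V and the balanced reaction transfers n = 6 electrons.
Balancing gives 3 Cu^2+(aq) + 2 Cr(s) → 3 Cu(s) + 2 Cr^3+(aq); hence Q = [Cr^3+(aq)]^2 / [Cu^2+(aq)]^3 = 0.0154 (log Q = −1.812).
E = E° − (0.0592/n)·log Q = +1.08 − (0.0592/6)(−1.812) = +1.098 V.

+1.098 V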